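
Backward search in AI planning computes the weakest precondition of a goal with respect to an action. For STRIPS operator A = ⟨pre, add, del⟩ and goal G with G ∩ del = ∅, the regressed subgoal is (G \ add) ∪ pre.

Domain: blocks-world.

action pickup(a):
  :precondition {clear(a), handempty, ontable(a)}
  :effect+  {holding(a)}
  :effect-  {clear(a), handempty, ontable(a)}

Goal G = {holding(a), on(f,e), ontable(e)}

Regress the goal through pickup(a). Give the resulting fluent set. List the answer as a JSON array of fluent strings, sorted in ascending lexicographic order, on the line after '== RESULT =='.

Regress:
  G ∩ del = {}  (empty — regression defined)
  G \ add = {holding(a), on(f,e), ontable(e)} \ {holding(a)} = {on(f,e), ontable(e)}
  ∪ pre   = {on(f,e), ontable(e)} ∪ {clear(a), handempty, ontable(a)}
          = {clear(a), handempty, on(f,e), ontable(a), ontable(e)}

== RESULT ==
["clear(a)", "handempty", "on(f,e)", "ontable(a)", "ontable(e)"]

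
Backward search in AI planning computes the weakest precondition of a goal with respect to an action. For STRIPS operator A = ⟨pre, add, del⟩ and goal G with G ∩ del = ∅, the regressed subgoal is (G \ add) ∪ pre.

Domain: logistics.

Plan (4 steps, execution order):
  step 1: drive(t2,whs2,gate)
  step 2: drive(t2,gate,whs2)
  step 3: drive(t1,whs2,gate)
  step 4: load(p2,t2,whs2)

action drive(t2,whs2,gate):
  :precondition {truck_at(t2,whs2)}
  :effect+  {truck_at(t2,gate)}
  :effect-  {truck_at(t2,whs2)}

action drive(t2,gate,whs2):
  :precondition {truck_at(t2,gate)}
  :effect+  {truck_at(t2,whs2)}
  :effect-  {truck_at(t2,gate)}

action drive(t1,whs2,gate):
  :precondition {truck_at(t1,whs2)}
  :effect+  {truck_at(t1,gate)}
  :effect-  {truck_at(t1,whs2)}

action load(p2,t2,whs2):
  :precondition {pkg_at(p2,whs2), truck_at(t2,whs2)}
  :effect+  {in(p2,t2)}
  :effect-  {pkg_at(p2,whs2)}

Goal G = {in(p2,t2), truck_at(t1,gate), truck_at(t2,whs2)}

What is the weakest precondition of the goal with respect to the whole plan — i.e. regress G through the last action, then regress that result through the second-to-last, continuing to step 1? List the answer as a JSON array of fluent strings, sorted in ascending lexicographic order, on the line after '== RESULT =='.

Work backward from the goal:
  through step 4 (load(p2,t2,whs2)): drop {in(p2,t2)}, keep {truck_at(t1,gate), truck_at(t2,whs2)}, require {pkg_at(p2,whs2), truck_at(t2,whs2)}
    → {pkg_at(p2,whs2), truck_at(t1,gate), truck_at(t2,whs2)}
  through step 3 (drive(t1,whs2,gate)): drop {truck_at(t1,gate)}, keep {pkg_at(p2,whs2), truck_at(t2,whs2)}, require {truck_at(t1,whs2)}
    → {pkg_at(p2,whs2), truck_at(t1,whs2), truck_at(t2,whs2)}
  through step 2 (drive(t2,gate,whs2)): drop {truck_at(t2,whs2)}, keep {pkg_at(p2,whs2), truck_at(t1,whs2)}, require {truck_at(t2,gate)}
    → {pkg_at(p2,whs2), truck_at(t1,whs2), truck_at(t2,gate)}
  through step 1 (drive(t2,whs2,gate)): drop {truck_at(t2,gate)}, keep {pkg_at(p2,whs2), truck_at(t1,whs2)}, require {truck_at(t2,whs2)}
    → {pkg_at(p2,whs2), truck_at(t1,whs2), truck_at(t2,whs2)}

== RESULT ==
["pkg_at(p2,whs2)", "truck_at(t1,whs2)", "truck_at(t2,whs2)"]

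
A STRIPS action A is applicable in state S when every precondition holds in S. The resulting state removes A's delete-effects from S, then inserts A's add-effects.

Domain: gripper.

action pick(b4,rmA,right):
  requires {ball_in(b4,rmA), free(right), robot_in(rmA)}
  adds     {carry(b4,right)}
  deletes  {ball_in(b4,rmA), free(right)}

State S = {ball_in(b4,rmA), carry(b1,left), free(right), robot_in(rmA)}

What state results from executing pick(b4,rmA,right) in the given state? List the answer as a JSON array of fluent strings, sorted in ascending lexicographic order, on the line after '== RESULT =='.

Progress:
  pre ⊆ S: {ball_in(b4,rmA), free(right), robot_in(rmA)} ⊆ S  — applicable
  S \ del = {carry(b1,left), robot_in(rmA)}
  ∪ add   = {carry(b1,left), carry(b4,right), robot_in(rmA)}

== RESULT ==
["carry(b1,left)", "carry(b4,right)", "robot_in(rmA)"]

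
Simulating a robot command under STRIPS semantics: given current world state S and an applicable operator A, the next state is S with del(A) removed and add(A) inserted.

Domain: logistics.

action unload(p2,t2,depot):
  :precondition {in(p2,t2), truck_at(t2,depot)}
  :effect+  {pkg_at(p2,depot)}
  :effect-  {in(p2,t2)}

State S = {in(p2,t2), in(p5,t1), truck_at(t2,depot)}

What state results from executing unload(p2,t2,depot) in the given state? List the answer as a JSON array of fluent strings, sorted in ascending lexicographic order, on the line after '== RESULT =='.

Compute (S \ del) ∪ add:
  pre ⊆ S: {in(p2,t2), truck_at(t2,depot)} ⊆ S  — applicable
  S \ del = {in(p5,t1), truck_at(t2,depot)}
  ∪ add   = {in(p5,t1), pkg_at(p2,depot), truck_at(t2,depot)}

== RESULT ==
["in(p5,t1)", "pkg_at(p2,depot)", "truck_at(t2,depot)"]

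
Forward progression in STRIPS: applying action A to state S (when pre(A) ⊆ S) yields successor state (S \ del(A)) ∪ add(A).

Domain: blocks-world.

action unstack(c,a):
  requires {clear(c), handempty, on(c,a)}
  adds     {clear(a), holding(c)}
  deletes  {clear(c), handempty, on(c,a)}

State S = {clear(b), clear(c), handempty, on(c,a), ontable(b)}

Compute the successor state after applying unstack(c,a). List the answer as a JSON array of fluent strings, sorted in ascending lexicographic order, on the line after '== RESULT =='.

Progress:
  pre ⊆ S: {clear(c), handempty, on(c,a)} ⊆ S  — applicable
  S \ del = {clear(b), ontable(b)}
  ∪ add   = {clear(a), clear(b), holding(c), ontable(b)}

== RESULT ==
["clear(a)", "clear(b)", "holding(c)", "ontable(b)"]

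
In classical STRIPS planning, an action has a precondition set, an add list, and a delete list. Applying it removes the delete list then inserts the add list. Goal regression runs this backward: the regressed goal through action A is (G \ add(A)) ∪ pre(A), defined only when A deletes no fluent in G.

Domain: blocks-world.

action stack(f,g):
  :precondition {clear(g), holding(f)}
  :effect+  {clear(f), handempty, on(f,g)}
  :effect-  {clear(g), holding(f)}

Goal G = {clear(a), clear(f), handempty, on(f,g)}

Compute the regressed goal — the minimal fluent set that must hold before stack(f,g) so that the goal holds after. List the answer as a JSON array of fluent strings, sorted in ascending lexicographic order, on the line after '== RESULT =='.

Regress:
  G ∩ del = {}  (empty — regression defined)
  G \ add = {clear(a), clear(f), handempty, on(f,g)} \ {clear(f), handempty, on(f,g)} = {clear(a)}
  ∪ pre   = {clear(a)} ∪ {clear(g), holding(f)}
          = {clear(a), clear(g), holding(f)}

== RESULT ==
["clear(a)", "clear(g)", "holding(f)"]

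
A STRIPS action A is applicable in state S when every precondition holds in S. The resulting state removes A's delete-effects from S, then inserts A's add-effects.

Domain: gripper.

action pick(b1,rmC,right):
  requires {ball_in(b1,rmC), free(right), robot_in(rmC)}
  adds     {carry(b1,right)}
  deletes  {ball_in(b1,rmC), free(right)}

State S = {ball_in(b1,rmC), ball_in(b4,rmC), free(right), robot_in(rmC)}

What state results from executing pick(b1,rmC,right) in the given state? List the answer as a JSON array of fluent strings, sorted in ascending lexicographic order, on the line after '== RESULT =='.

Compute (S \ del) ∪ add:
  pre ⊆ S: {ball_in(b1,rmC), free(right), robot_in(rmC)} ⊆ S  — applicable
  S \ del = {ball_in(b4,rmC), robot_in(rmC)}
  ∪ add   = {ball_in(b4,rmC), carry(b1,right), robot_in(rmC)}

== RESULT ==
["ball_in(b4,rmC)", "carry(b1,right)", "robot_in(rmC)"]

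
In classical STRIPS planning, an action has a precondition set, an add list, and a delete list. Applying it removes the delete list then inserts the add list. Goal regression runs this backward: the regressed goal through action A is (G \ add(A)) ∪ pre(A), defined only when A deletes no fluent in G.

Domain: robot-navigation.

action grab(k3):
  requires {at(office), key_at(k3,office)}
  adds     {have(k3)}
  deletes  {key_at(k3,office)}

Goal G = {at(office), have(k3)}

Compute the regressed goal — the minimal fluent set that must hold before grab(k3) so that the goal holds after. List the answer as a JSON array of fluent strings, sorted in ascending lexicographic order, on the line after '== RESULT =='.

Regress:
  G ∩ del = {}  (empty — regression defined)
  G \ add = {at(office), have(k3)} \ {have(k3)} = {at(office)}
  ∪ pre   = {at(office)} ∪ {at(office), key_at(k3,office)}
          = {at(office), key_at(k3,office)}

== RESULT ==
["at(office)", "key_at(k3,office)"]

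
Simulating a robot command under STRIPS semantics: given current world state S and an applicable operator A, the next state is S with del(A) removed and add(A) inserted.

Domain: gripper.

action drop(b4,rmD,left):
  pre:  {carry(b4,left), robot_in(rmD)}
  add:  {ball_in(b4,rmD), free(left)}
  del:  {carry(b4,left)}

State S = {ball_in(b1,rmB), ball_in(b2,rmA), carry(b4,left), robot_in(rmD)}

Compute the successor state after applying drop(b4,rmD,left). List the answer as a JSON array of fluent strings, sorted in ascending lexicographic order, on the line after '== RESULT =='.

Compute (S \ del) ∪ add:
  pre ⊆ S: {carry(b4,left), robot_in(rmD)} ⊆ S  — applicable
  S \ del = {ball_in(b1,rmB), ball_in(b2,rmA), robot_in(rmD)}
  ∪ add   = {ball_in(b1,rmB), ball_in(b2,rmA), ball_in(b4,rmD), free(left), robot_in(rmD)}

== RESULT ==
["ball_in(b1,rmB)", "ball_in(b2,rmA)", "ball_in(b4,rmD)", "free(left)", "robot_in(rmD)"]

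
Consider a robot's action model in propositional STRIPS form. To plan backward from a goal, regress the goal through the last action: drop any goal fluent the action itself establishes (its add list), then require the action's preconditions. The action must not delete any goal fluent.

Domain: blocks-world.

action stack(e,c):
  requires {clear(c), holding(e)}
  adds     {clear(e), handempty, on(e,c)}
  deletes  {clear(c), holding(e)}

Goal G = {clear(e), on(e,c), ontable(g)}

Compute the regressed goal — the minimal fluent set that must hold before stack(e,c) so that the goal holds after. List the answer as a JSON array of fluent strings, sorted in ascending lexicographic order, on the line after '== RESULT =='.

Regress:
  G ∩ del = {}  (empty — regression defined)
  G \ add = {clear(e), on(e,c), ontable(g)} \ {clear(e), handempty, on(e,c)} = {ontable(g)}
  ∪ pre   = {ontable(g)} ∪ {clear(c), holding(e)}
          = {clear(c), holding(e), ontable(g)}

== RESULT ==
["clear(c)", "holding(e)", "ontable(g)"]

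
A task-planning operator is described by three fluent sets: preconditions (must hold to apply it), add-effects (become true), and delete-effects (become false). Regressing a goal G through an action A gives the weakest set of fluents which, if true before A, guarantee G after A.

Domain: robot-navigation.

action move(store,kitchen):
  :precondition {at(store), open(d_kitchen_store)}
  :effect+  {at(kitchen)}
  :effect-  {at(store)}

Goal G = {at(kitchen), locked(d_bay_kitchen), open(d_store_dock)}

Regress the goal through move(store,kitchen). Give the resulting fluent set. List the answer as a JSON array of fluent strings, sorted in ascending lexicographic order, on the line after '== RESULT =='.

Regress:
  G ∩ del = {}  (empty — regression defined)
  G \ add = {at(kitchen), locked(d_bay_kitchen), open(d_store_dock)} \ {at(kitchen)} = {locked(d_bay_kitchen), open(d_store_dock)}
  ∪ pre   = {locked(d_bay_kitchen), open(d_store_dock)} ∪ {at(store), open(d_kitchen_store)}
          = {at(store), locked(d_bay_kitchen), open(d_kitchen_store), open(d_store_dock)}

== RESULT ==
["at(store)", "locked(d_bay_kitchen)", "open(d_kitchen_store)", "open(d_store_dock)"]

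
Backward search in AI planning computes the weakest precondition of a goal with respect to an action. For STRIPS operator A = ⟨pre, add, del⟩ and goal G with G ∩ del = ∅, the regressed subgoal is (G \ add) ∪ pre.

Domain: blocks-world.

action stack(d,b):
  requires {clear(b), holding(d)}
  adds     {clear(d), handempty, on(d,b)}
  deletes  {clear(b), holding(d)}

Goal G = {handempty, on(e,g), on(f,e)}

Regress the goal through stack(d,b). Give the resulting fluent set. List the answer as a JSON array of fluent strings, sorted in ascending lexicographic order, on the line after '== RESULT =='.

Regress:
  G ∩ del = {}  (empty — regression defined)
  G \ add = {handempty, on(e,g), on(f,e)} \ {clear(d), handempty, on(d,b)} = {on(e,g), on(f,e)}
  ∪ pre   = {on(e,g), on(f,e)} ∪ {clear(b), holding(d)}
          = {clear(b), holding(d), on(e,g), on(f,e)}

== RESULT ==
["clear(b)", "holding(d)", "on(e,g)", "on(f,e)"]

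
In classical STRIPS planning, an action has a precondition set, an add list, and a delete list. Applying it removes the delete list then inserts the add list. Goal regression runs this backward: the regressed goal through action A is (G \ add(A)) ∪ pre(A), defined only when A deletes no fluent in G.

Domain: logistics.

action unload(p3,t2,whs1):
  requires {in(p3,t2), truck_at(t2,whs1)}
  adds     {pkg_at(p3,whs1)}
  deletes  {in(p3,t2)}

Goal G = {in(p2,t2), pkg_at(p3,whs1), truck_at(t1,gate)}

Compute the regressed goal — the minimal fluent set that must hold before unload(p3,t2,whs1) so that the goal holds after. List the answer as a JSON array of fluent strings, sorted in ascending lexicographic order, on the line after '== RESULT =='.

Compute (G \ add) ∪ pre:
  G ∩ del = {}  (empty — regression defined)
  G \ add = {in(p2,t2), pkg_at(p3,whs1), truck_at(t1,gate)} \ {pkg_at(p3,whs1)} = {in(p2,t2), truck_at(t1,gate)}
  ∪ pre   = {in(p2,t2), truck_at(t1,gate)} ∪ {in(p3,t2), truck_at(t2,whs1)}
          = {in(p2,t2), in(p3,t2), truck_at(t1,gate), truck_at(t2,whs1)}

== RESULT ==
["in(p2,t2)", "in(p3,t2)", "truck_at(t1,gate)", "truck_at(t2,whs1)"]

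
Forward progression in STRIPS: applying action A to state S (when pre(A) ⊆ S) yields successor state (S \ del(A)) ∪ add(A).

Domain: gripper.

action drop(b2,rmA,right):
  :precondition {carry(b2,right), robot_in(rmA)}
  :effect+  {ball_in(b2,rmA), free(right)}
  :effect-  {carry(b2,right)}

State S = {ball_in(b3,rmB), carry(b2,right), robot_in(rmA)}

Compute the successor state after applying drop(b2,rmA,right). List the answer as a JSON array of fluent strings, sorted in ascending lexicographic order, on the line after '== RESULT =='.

Compute (S \ del) ∪ add:
  pre ⊆ S: {carry(b2,right), robot_in(rmA)} ⊆ S  — applicable
  S \ del = {ball_in(b3,rmB), robot_in(rmA)}
  ∪ add   = {ball_in(b2,rmA), ball_in(b3,rmB), free(right), robot_in(rmA)}

== RESULT ==
["ball_in(b2,rmA)", "ball_in(b3,rmB)", "free(right)", "robot_in(rmA)"]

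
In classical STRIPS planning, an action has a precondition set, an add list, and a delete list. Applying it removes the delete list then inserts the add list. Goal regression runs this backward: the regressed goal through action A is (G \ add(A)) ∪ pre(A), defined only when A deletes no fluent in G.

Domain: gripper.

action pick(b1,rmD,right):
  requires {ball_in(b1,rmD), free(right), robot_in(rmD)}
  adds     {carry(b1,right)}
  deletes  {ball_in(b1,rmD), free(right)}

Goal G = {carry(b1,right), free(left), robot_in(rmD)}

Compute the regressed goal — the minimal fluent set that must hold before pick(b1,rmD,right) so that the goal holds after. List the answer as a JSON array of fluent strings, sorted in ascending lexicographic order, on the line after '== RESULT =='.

Compute (G \ add) ∪ pre:
  G ∩ del = {}  (empty — regression defined)
  G \ add = {carry(b1,right), free(left), robot_in(rmD)} \ {carry(b1,right)} = {free(left), robot_in(rmD)}
  ∪ pre   = {free(left), robot_in(rmD)} ∪ {ball_in(b1,rmD), free(right), robot_in(rmD)}
          = {ball_in(b1,rmD), free(left), free(right), robot_in(rmD)}

== RESULT ==
["ball_in(b1,rmD)", "free(left)", "free(right)", "robot_in(rmD)"]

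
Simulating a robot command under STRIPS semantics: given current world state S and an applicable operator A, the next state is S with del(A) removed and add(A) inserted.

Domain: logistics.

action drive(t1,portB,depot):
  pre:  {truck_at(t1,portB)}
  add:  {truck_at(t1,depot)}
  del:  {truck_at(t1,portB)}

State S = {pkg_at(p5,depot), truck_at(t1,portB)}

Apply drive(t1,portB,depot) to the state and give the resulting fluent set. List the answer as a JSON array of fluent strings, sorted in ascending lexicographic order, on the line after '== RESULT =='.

Progress:
  pre ⊆ S: {truck_at(t1,portB)} ⊆ S  — applicable
  S \ del = {pkg_at(p5,depot)}
  ∪ add   = {pkg_at(p5,depot), truck_at(t1,depot)}

== RESULT ==
["pkg_at(p5,depot)", "truck_at(t1,depot)"]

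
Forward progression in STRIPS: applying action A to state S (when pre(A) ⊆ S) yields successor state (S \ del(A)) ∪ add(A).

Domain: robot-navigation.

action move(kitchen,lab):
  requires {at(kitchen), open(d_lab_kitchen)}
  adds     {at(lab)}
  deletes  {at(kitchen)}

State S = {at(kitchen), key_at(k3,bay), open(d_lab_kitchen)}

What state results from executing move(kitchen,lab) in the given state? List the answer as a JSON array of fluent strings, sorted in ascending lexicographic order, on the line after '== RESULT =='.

Progress:
  pre ⊆ S: {at(kitchen), open(d_lab_kitchen)} ⊆ S  — applicable
  S \ del = {key_at(k3,bay), open(d_lab_kitchen)}
  ∪ add   = {at(lab), key_at(k3,bay), open(d_lab_kitchen)}

== RESULT ==
["at(lab)", "key_at(k3,bay)", "open(d_lab_kitchen)"]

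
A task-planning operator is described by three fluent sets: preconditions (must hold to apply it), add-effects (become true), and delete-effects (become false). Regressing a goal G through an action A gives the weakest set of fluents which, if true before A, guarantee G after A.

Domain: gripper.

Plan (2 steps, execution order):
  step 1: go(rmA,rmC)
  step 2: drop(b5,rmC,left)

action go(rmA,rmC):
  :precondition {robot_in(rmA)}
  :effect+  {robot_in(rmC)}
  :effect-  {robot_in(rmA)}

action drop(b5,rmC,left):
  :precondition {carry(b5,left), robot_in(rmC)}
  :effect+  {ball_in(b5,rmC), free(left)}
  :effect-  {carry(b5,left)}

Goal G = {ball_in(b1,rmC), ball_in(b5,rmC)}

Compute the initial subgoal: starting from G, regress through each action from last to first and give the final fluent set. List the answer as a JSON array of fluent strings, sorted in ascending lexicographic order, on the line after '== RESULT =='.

Work backward from the goal:
  through step 2 (drop(b5,rmC,left)): drop {ball_in(b5,rmC)}, keep {ball_in(b1,rmC)}, require {carry(b5,left), robot_in(rmC)}
    → {ball_in(b1,rmC), carry(b5,left), robot_in(rmC)}
  through step 1 (go(rmA,rmC)): drop {robot_in(rmC)}, keep {ball_in(b1,rmC), carry(b5,left)}, require {robot_in(rmA)}
    → {ball_in(b1,rmC), carry(b5,left), robot_in(rmA)}

== RESULT ==
["ball_in(b1,rmC)", "carry(b5,left)", "robot_in(rmA)"]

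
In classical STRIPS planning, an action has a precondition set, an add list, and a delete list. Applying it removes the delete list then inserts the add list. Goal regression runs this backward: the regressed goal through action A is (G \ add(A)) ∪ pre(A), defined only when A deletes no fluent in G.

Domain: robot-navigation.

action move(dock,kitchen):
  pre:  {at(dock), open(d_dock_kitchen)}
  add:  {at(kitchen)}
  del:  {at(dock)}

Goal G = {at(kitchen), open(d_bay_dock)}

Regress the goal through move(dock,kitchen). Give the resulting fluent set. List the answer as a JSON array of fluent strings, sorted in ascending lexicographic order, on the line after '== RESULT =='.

Regress:
  G ∩ del = {}  (empty — regression defined)
  G \ add = {at(kitchen), open(d_bay_dock)} \ {at(kitchen)} = {open(d_bay_dock)}
  ∪ pre   = {open(d_bay_dock)} ∪ {at(dock), open(d_dock_kitchen)}
          = {at(dock), open(d_bay_dock), open(d_dock_kitchen)}

== RESULT ==
["at(dock)", "open(d_bay_dock)", "open(d_dock_kitchen)"]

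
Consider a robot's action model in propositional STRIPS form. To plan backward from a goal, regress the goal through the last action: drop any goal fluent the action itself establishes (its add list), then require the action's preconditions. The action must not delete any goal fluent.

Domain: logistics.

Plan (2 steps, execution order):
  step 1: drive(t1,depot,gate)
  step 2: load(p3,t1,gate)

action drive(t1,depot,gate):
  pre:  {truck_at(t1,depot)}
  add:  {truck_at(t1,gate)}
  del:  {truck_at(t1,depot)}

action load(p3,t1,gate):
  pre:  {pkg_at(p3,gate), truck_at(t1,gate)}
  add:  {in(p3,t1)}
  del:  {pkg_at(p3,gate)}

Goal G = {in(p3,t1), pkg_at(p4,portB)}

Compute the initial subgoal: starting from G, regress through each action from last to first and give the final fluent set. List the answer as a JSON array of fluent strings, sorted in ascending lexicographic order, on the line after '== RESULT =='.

Work backward from the goal:
  through step 2 (load(p3,t1,gate)): drop {in(p3,t1)}, keep {pkg_at(p4,portB)}, require {pkg_at(p3,gate), truck_at(t1,gate)}
    → {pkg_at(p3,gate), pkg_at(p4,portB), truck_at(t1,gate)}
  through step 1 (drive(t1,depot,gate)): drop {truck_at(t1,gate)}, keep {pkg_at(p3,gate), pkg_at(p4,portB)}, require {truck_at(t1,depot)}
    → {pkg_at(p3,gate), pkg_at(p4,portB), truck_at(t1,depot)}

== RESULT ==
["pkg_at(p3,gate)", "pkg_at(p4,portB)", "truck_at(t1,depot)"]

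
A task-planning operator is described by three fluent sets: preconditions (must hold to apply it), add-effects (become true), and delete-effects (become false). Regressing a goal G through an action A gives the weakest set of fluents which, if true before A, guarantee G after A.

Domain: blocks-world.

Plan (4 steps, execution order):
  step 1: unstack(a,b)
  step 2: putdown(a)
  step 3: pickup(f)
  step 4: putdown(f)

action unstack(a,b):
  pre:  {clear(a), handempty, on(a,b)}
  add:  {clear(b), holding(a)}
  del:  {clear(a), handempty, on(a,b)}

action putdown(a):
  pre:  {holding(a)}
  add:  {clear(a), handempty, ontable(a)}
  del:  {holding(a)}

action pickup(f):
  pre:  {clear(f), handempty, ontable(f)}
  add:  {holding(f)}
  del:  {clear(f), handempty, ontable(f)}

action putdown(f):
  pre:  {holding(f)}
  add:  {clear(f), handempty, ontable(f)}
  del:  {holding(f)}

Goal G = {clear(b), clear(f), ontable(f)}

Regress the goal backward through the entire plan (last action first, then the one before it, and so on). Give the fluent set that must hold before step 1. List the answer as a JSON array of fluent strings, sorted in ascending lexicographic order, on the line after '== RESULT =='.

Work backward from the goal:
  through step 4 (putdown(f)): drop {clear(f), ontable(f)}, keep {clear(b)}, require {holding(f)}
    → {clear(b), holding(f)}
  through step 3 (pickup(f)): drop {holding(f)}, keep {clear(b)}, require {clear(f), handempty, ontable(f)}
    → {clear(b), clear(f), handempty, ontable(f)}
  through step 2 (putdown(a)): drop {handempty}, keep {clear(b), clear(f), ontable(f)}, require {holding(a)}
    → {clear(b), clear(f), holding(a), ontable(f)}
  through step 1 (unstack(a,b)): drop {clear(b), holding(a)}, keep {clear(f), ontable(f)}, require {clear(a), handempty, on(a,b)}
    → {clear(a), clear(f), handempty, on(a,b), ontable(f)}

== RESULT ==
["clear(a)", "clear(f)", "handempty", "on(a,b)", "ontable(f)"]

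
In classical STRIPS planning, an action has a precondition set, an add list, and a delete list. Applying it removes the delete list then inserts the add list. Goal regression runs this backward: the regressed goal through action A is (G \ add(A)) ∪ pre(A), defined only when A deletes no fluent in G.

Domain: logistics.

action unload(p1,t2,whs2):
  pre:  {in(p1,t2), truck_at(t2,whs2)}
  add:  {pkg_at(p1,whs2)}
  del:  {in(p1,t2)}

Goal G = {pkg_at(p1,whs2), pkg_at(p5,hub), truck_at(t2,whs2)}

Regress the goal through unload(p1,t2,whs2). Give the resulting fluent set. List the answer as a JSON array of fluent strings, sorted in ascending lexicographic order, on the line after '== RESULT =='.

Regress:
  G ∩ del = {}  (empty — regression defined)
  G \ add = {pkg_at(p1,whs2), pkg_at(p5,hub), truck_at(t2,whs2)} \ {pkg_at(p1,whs2)} = {pkg_at(p5,hub), truck_at(t2,whs2)}
  ∪ pre   = {pkg_at(p5,hub), truck_at(t2,whs2)} ∪ {in(p1,t2), truck_at(t2,whs2)}
          = {in(p1,t2), pkg_at(p5,hub), truck_at(t2,whs2)}

== RESULT ==
["in(p1,t2)", "pkg_at(p5,hub)", "truck_at(t2,whs2)"]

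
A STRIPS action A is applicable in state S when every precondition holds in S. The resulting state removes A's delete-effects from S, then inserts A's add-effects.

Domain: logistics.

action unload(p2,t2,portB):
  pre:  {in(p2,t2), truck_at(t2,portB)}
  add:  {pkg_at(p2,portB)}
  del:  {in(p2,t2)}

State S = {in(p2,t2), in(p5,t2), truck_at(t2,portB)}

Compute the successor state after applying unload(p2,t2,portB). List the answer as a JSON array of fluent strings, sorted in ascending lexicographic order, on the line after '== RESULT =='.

Compute (S \ del) ∪ add:
  pre ⊆ S: {in(p2,t2), truck_at(t2,portB)} ⊆ S  — applicable
  S \ del = {in(p5,t2), truck_at(t2,portB)}
  ∪ add   = {in(p5,t2), pkg_at(p2,portB), truck_at(t2,portB)}

== RESULT ==
["in(p5,t2)", "pkg_at(p2,portB)", "truck_at(t2,portB)"]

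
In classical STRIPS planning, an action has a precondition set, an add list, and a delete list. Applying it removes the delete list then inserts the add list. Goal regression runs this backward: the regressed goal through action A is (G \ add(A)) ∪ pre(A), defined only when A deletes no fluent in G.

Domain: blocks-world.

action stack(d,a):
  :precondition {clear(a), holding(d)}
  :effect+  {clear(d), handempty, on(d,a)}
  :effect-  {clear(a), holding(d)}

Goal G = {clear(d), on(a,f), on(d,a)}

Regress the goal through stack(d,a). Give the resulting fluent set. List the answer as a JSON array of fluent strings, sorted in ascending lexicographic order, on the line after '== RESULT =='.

Compute (G \ add) ∪ pre:
  G ∩ del = {}  (empty — regression defined)
  G \ add = {clear(d), on(a,f), on(d,a)} \ {clear(d), handempty, on(d,a)} = {on(a,f)}
  ∪ pre   = {on(a,f)} ∪ {clear(a), holding(d)}
          = {clear(a), holding(d), on(a,f)}

== RESULT ==
["clear(a)", "holding(d)", "on(a,f)"]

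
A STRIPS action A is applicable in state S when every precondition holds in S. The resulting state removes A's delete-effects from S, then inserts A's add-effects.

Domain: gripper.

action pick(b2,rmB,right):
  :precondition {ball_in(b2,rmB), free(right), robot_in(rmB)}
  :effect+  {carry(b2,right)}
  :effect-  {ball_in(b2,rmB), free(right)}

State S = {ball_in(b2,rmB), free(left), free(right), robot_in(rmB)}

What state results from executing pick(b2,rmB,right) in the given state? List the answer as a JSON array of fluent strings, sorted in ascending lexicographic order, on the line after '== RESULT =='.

Progress:
  pre ⊆ S: {ball_in(b2,rmB), free(right), robot_in(rmB)} ⊆ S  — applicable
  S \ del = {free(left), robot_in(rmB)}
  ∪ add   = {carry(b2,right), free(left), robot_in(rmB)}

== RESULT ==
["carry(b2,right)", "free(left)", "robot_in(rmB)"]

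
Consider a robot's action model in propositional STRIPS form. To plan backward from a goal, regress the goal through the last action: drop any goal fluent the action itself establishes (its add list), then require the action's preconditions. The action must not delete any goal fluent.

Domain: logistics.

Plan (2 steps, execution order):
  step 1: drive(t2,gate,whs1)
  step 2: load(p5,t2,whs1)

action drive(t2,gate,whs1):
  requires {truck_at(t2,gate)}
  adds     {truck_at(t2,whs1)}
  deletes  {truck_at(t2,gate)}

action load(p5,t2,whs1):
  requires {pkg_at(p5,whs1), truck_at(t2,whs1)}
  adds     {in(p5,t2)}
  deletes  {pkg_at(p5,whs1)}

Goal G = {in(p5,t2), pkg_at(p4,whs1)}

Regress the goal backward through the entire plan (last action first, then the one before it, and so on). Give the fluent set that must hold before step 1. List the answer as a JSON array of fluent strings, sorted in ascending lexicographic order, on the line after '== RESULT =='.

Work backward from the goal:
  through step 2 (load(p5,t2,whs1)): drop {in(p5,t2)}, keep {pkg_at(p4,whs1)}, require {pkg_at(p5,whs1), truck_at(t2,whs1)}
    → {pkg_at(p4,whs1), pkg_at(p5,whs1), truck_at(t2,whs1)}
  through step 1 (drive(t2,gate,whs1)): drop {truck_at(t2,whs1)}, keep {pkg_at(p4,whs1), pkg_at(p5,whs1)}, require {truck_at(t2,gate)}
    → {pkg_at(p4,whs1), pkg_at(p5,whs1), truck_at(t2,gate)}

== RESULT ==
["pkg_at(p4,whs1)", "pkg_at(p5,whs1)", "truck_at(t2,gate)"]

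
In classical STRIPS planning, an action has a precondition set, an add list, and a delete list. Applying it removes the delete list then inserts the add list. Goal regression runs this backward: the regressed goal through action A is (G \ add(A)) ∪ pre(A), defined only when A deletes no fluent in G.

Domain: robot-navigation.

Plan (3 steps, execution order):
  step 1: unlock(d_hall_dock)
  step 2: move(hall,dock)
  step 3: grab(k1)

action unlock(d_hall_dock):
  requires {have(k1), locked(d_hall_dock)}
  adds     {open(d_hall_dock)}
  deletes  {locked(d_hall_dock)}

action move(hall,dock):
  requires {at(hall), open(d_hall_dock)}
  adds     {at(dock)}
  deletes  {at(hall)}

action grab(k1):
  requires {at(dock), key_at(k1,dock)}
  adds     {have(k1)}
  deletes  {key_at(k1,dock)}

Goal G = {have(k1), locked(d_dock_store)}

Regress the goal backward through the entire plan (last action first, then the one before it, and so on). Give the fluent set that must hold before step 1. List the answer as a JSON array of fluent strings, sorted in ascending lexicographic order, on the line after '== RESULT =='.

Regress step by step:
  through step 3 (grab(k1)): drop {have(k1)}, keep {locked(d_dock_store)}, require {at(dock), key_at(k1,dock)}
    → {at(dock), key_at(k1,dock), locked(d_dock_store)}
  through step 2 (move(hall,dock)): drop {at(dock)}, keep {key_at(k1,dock), locked(d_dock_store)}, require {at(hall), open(d_hall_dock)}
    → {at(hall), key_at(k1,dock), locked(d_dock_store), open(d_hall_dock)}
  through step 1 (unlock(d_hall_dock)): drop {open(d_hall_dock)}, keep {at(hall), key_at(k1,dock), locked(d_dock_store)}, require {have(k1), locked(d_hall_dock)}
    → {at(hall), have(k1), key_at(k1,dock), locked(d_dock_store), locked(d_hall_dock)}

== RESULT ==
["at(hall)", "have(k1)", "key_at(k1,dock)", "locked(d_dock_store)", "locked(d_hall_dock)"]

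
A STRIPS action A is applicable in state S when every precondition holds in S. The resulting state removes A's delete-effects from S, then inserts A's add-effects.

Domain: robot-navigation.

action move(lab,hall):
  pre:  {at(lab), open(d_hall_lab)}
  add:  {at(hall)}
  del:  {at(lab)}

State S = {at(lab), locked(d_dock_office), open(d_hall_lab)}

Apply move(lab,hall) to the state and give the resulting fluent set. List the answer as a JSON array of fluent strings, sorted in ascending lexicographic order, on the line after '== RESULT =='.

Compute (S \ del) ∪ add:
  pre ⊆ S: {at(lab), open(d_hall_lab)} ⊆ S  — applicable
  S \ del = {locked(d_dock_office), open(d_hall_lab)}
  ∪ add   = {at(hall), locked(d_dock_office), open(d_hall_lab)}

== RESULT ==
["at(hall)", "locked(d_dock_office)", "open(d_hall_lab)"]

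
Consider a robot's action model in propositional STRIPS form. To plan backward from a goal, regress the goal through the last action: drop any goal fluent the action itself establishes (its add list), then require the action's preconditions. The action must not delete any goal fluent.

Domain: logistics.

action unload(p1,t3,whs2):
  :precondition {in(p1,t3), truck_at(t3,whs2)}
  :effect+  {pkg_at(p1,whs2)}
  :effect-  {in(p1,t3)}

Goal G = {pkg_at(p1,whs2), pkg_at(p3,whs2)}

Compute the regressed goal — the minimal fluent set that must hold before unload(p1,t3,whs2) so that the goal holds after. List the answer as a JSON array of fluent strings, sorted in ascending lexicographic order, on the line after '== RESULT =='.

Regress:
  G ∩ del = {}  (empty — regression defined)
  G \ add = {pkg_at(p1,whs2), pkg_at(p3,whs2)} \ {pkg_at(p1,whs2)} = {pkg_at(p3,whs2)}
  ∪ pre   = {pkg_at(p3,whs2)} ∪ {in(p1,t3), truck_at(t3,whs2)}
          = {in(p1,t3), pkg_at(p3,whs2), truck_at(t3,whs2)}

== RESULT ==
["in(p1,t3)", "pkg_at(p3,whs2)", "truck_at(t3,whs2)"]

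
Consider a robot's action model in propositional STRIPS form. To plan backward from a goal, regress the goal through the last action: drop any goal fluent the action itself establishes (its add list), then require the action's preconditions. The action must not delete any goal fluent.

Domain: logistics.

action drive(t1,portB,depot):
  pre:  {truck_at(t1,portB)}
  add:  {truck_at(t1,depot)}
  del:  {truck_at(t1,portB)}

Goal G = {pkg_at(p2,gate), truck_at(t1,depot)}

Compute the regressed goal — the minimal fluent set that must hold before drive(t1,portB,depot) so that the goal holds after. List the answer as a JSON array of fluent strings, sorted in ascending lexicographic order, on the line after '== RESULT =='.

Regress:
  G ∩ del = {}  (empty — regression defined)
  G \ add = {pkg_at(p2,gate), truck_at(t1,depot)} \ {truck_at(t1,depot)} = {pkg_at(p2,gate)}
  ∪ pre   = {pkg_at(p2,gate)} ∪ {truck_at(t1,portB)}
          = {pkg_at(p2,gate), truck_at(t1,portB)}

== RESULT ==
["pkg_at(p2,gate)", "truck_at(t1,portB)"]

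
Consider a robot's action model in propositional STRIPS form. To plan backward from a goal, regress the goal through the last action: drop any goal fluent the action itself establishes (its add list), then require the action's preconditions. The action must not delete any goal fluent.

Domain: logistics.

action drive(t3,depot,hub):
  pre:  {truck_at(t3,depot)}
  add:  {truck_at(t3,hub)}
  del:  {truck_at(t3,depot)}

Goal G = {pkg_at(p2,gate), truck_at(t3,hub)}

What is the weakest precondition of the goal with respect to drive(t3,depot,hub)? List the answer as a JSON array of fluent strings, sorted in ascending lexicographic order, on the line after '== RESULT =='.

Regress:
  G ∩ del = {}  (empty — regression defined)
  G \ add = {pkg_at(p2,gate), truck_at(t3,hub)} \ {truck_at(t3,hub)} = {pkg_at(p2,gate)}
  ∪ pre   = {pkg_at(p2,gate)} ∪ {truck_at(t3,depot)}
          = {pkg_at(p2,gate), truck_at(t3,depot)}

== RESULT ==
["pkg_at(p2,gate)", "truck_at(t3,depot)"]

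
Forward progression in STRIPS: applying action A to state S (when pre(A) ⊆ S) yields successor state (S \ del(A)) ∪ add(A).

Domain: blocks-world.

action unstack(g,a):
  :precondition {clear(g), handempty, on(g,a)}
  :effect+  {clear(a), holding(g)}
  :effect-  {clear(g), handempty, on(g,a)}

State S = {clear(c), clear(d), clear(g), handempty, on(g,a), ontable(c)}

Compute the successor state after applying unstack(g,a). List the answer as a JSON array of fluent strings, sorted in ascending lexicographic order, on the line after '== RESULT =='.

Progress:
  pre ⊆ S: {clear(g), handempty, on(g,a)} ⊆ S  — applicable
  S \ del = {clear(c), clear(d), ontable(c)}
  ∪ add   = {clear(a), clear(c), clear(d), holding(g), ontable(c)}

== RESULT ==
["clear(a)", "clear(c)", "clear(d)", "holding(g)", "ontable(c)"]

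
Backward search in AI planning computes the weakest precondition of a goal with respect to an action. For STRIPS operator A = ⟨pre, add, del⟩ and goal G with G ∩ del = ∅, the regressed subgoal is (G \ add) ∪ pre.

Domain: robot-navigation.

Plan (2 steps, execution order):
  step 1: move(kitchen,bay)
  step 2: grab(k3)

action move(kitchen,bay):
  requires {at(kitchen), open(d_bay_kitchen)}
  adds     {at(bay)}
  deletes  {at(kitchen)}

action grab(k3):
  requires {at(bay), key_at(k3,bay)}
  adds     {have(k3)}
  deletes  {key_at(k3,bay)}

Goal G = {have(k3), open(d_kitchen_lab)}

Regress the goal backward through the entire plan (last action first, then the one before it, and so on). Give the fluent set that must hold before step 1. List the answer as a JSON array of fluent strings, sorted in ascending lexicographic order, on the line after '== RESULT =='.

Regress step by step:
  through step 2 (grab(k3)): drop {have(k3)}, keep {open(d_kitchen_lab)}, require {at(bay), key_at(k3,bay)}
    → {at(bay), key_at(k3,bay), open(d_kitchen_lab)}
  through step 1 (move(kitchen,bay)): drop {at(bay)}, keep {key_at(k3,bay), open(d_kitchen_lab)}, require {at(kitchen), open(d_bay_kitchen)}
    → {at(kitchen), key_at(k3,bay), open(d_bay_kitchen), open(d_kitchen_lab)}

== RESULT ==
["at(kitchen)", "key_at(k3,bay)", "open(d_bay_kitchen)", "open(d_kitchen_lab)"]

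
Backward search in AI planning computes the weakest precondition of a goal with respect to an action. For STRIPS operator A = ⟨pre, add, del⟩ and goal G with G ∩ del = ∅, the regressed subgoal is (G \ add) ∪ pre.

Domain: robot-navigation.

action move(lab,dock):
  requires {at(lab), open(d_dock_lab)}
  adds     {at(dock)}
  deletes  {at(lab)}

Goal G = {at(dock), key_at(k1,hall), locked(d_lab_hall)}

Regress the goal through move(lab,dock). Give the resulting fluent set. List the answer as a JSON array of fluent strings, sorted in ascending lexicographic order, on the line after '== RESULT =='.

Compute (G \ add) ∪ pre:
  G ∩ del = {}  (empty — regression defined)
  G \ add = {at(dock), key_at(k1,hall), locked(d_lab_hall)} \ {at(dock)} = {key_at(k1,hall), locked(d_lab_hall)}
  ∪ pre   = {key_at(k1,hall), locked(d_lab_hall)} ∪ {at(lab), open(d_dock_lab)}
          = {at(lab), key_at(k1,hall), locked(d_lab_hall), open(d_dock_lab)}

== RESULT ==
["at(lab)", "key_at(k1,hall)", "locked(d_lab_hall)", "open(d_dock_lab)"]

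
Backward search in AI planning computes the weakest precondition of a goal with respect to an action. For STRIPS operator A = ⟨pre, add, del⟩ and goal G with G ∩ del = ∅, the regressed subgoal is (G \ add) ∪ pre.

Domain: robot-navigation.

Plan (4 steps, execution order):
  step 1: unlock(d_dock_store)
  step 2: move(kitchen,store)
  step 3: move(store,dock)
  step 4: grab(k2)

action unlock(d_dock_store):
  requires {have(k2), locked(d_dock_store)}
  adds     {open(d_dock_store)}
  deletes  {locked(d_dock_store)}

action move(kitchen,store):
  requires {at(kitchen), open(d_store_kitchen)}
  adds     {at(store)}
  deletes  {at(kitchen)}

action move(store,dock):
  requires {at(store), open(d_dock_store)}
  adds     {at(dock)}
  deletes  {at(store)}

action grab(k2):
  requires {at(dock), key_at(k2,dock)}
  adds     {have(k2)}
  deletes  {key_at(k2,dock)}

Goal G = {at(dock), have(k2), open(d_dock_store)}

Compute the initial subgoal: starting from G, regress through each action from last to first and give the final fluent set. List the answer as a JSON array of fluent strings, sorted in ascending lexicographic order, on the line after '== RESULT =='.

Work backward from the goal:
  through step 4 (grab(k2)): drop {have(k2)}, keep {at(dock), open(d_dock_store)}, require {at(dock), key_at(k2,dock)}
    → {at(dock), key_at(k2,dock), open(d_dock_store)}
  through step 3 (move(store,dock)): drop {at(dock)}, keep {key_at(k2,dock), open(d_dock_store)}, require {at(store), open(d_dock_store)}
    → {at(store), key_at(k2,dock), open(d_dock_store)}
  through step 2 (move(kitchen,store)): drop {at(store)}, keep {key_at(k2,dock), open(d_dock_store)}, require {at(kitchen), open(d_store_kitchen)}
    → {at(kitchen), key_at(k2,dock), open(d_dock_store), open(d_store_kitchen)}
  through step 1 (unlock(d_dock_store)): drop {open(d_dock_store)}, keep {at(kitchen), key_at(k2,dock), open(d_store_kitchen)}, require {have(k2), locked(d_dock_store)}
    → {at(kitchen), have(k2), key_at(k2,dock), locked(d_dock_store), open(d_store_kitchen)}

== RESULT ==
["at(kitchen)", "have(k2)", "key_at(k2,dock)", "locked(d_dock_store)", "open(d_store_kitchen)"]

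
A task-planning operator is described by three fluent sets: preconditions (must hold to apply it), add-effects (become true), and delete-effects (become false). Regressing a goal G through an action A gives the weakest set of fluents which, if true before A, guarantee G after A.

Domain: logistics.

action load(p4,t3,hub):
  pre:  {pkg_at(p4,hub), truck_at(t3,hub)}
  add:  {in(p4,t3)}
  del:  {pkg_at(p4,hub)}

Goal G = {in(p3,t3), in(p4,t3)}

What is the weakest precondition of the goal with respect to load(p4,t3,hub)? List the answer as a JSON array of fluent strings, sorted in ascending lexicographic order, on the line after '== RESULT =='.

Compute (G \ add) ∪ pre:
  G ∩ del = {}  (empty — regression defined)
  G \ add = {in(p3,t3), in(p4,t3)} \ {in(p4,t3)} = {in(p3,t3)}
  ∪ pre   = {in(p3,t3)} ∪ {pkg_at(p4,hub), truck_at(t3,hub)}
          = {in(p3,t3), pkg_at(p4,hub), truck_at(t3,hub)}

== RESULT ==
["in(p3,t3)", "pkg_at(p4,hub)", "truck_at(t3,hub)"]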